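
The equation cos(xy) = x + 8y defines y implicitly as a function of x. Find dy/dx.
Apply d/dx to both sides, remembering that y depends on x. Each occurrence of y therefore brings in a y' = dy/dx via the chain rule.

With F(x, y) equal to the left-hand side minus the right, differentiate F term by term:
  d/dx[-x] = -1
  d/dx[-8y] = -8·y'
  d/dx[cos(xy)] = -(x·y' + y)·sin(xy)
Adding these up, d/dx[F] = 0 becomes
  (-y·sin(xy) - 1) + (-x·sin(xy) - 8)·y' = 0,
so isolating y',
  dy/dx = -(-y·sin(xy) - 1)/(-x·sin(xy) - 8) = -(y·sin(xy) + 1)/(x·sin(xy) + 8)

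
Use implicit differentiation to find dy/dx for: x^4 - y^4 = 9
Take d/dx of both sides. Since y is implicitly a function of x, the chain rule attaches a y' = dy/dx factor whenever we differentiate through y.

Set F(x, y) = (left side) − (right side), so the curve is F = 0. Differentiating each term of F:
  d/dx[x^4] = 4x^3
  d/dx[-y^4] = -4y^3·y'
  d/dx[-9] = 0

Collecting, the y'-free part is the partial derivative in x and the y' coefficient is the partial derivative in y:
  ∂F/∂x = 4x^3
  ∂F/∂y = -4y^3

so d/dx[F(x, y(x))] = ∂F/∂x + (∂F/∂y)·y' = 0. Rearranging,
  dy/dx = -(∂F/∂x)/(∂F/∂y) = -(4x^3)/(-4y^3) = x^3/y^3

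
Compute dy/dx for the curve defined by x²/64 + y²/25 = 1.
Apply d/dx to both sides, remembering that y depends on x. Each occurrence of y therefore brings in a y' = dy/dx via the chain rule.

With F(x, y) equal to the left-hand side minus the right, differentiate F term by term:
  d/dx[x^2/64] = x/32
  d/dx[y^2/25] = 2y·y'/25
  d/dx[-1] = 0
Adding these up, d/dx[F] = 0 becomes
  (x/32) + (2y/25)·y' = 0,
so isolating y',
  dy/dx = -(x/32)/(2y/25) = -25x/(64y)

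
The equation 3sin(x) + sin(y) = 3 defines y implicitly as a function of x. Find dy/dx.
Take d/dx of both sides. Since y is implicitly a function of x, the chain rule attaches a y' = dy/dx factor whenever we differentiate through y.

Set F(x, y) = (left side) − (right side), so the curve is F = 0. Differentiating each term of F:
  d/dx[3sin(x)] = 3cos(x)
  d/dx[sin(y)] = y'·cos(y)
  d/dx[-3] = 0

Collecting, the y'-free part is the partial derivative in x and the y' coefficient is the partial derivative in y:
  ∂F/∂x = 3cos(x)
  ∂F/∂y = cos(y)

so d/dx[F(x, y(x))] = ∂F/∂x + (∂F/∂y)·y' = 0. Rearranging,
  dy/dx = -(∂F/∂x)/(∂F/∂y) = -(3cos(x))/(cos(y)) = -3cos(x)/cos(y)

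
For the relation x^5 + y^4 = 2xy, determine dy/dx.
Differentiate the relation implicitly: treat y = y(x) and apply the chain rule, so every y-derivative picks up a y' = dy/dx factor.

With everything moved to the left-hand side, differentiate term by term:
  d/dx[x^5] = 5x^4
  d/dx[-2xy] = -2x·y' - 2y
  d/dx[y^4] = 4y^3·y'

Separating the contributions that come from x directly and those that come through y:
  without y':      5x^4 - 2y
  multiplying y':  -2x + 4y^3

so (5x^4 - 2y) + (-2x + 4y^3)·y' = 0, and therefore
  dy/dx = -(5x^4 - 2y)/(-2x + 4y^3) = (5x^4/2 - y)/(x - 2y^3)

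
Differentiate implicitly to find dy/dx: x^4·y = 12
Differentiate the relation implicitly: treat y = y(x) and apply the chain rule, so every y-derivative picks up a y' = dy/dx factor.

With everything moved to the left-hand side, differentiate term by term:
  d/dx[x^4y] = x^4·y' + 4x^3y
  d/dx[-12] = 0

Separating the contributions that come from x directly and those that come through y:
  without y':      4x^3y
  multiplying y':  x^4

so (4x^3y) + (x^4)·y' = 0, and therefore
  dy/dx = -(4x^3y)/(x^4) = -4y/x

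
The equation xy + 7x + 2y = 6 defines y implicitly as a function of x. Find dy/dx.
Differentiate the relation implicitly: treat y = y(x) and apply the chain rule, so every y-derivative picks up a y' = dy/dx factor.

With everything moved to the left-hand side, differentiate term by term:
  d/dx[xy] = x·y' + y
  d/dx[7x] = 7
  d/dx[2y] = 2·y'
  d/dx[-6] = 0

Separating the contributions that come from x directly and those that come through y:
  without y':      y + 7
  multiplying y':  x + 2

so (y + 7) + (x + 2)·y' = 0, and therefore
  dy/dx = -(y + 7)/(x + 2) = (-y - 7)/(x + 2)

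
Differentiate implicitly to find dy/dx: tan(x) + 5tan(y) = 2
Differentiate both sides with respect to x, treating y as y(x). By the chain rule, any term containing y contributes a factor of y' = dy/dx when we differentiate it.

Move every term to one side and write the relation as F(x, y) = 0. Term by term,
  d/dx[tan(x)] = tan(x)^2 + 1
  d/dx[5tan(y)] = 5·y'(tan(y)^2 + 1)
  d/dx[-2] = 0

The pieces without y' make up ∂F/∂x and the coefficient of y' is ∂F/∂y:
  ∂F/∂x = tan(x)^2 + 1,
  ∂F/∂y = 5tan(y)^2 + 5.

Since d/dx[F] = ∂F/∂x + (∂F/∂y)·y' = 0, solve for y':
  (∂F/∂y)·y' = -∂F/∂x
  dy/dx = -(∂F/∂x)/(∂F/∂y) = -(tan(x)^2 + 1)/(5tan(y)^2 + 5) = -cos(y)^2/(5cos(x)^2)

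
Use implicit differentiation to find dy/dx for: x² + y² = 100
Differentiate the relation implicitly: treat y = y(x) and apply the chain rule, so every y-derivative picks up a y' = dy/dx factor.

With everything moved to the left-hand side, differentiate term by term:
  d/dx[x^2] = 2x
  d/dx[y^2] = 2y·y'
  d/dx[-100] = 0

Separating the contributions that come from x directly and those that come through y:
  without y':      2x
  multiplying y':  2y

so (2x) + (2y)·y' = 0, and therefore
  dy/dx = -(2x)/(2y) = -x/y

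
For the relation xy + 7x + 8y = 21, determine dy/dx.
Take d/dx of both sides. Since y is implicitly a function of x, the chain rule attaches a y' = dy/dx factor whenever we differentiate through y.

Set F(x, y) = (left side) − (right side), so the curve is F = 0. Differentiating each term of F:
  d/dx[xy] = x·y' + y
  d/dx[7x] = 7
  d/dx[8y] = 8·y'
  d/dx[-21] = 0

Collecting, the y'-free part is the partial derivative in x and the y' coefficient is the partial derivative in y:
  ∂F/∂x = y + 7
  ∂F/∂y = x + 8

so d/dx[F(x, y(x))] = ∂F/∂x + (∂F/∂y)·y' = 0. Rearranging,
  dy/dx = -(∂F/∂x)/(∂F/∂y) = -(y + 7)/(x + 8) = (-y - 7)/(x + 8)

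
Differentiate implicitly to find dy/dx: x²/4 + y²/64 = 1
Differentiate both sides with respect to x, treating y as y(x). By the chain rule, any term containing y contributes a factor of y' = dy/dx when we differentiate it.

Move every term to one side and write the relation as F(x, y) = 0. Term by term,
  d/dx[x^2/4] = x/2
  d/dx[y^2/64] = y·y'/32
  d/dx[-1] = 0

The pieces without y' make up ∂F/∂x and the coefficient of y' is ∂F/∂y:
  ∂F/∂x = x/2,
  ∂F/∂y = y/32.

Since d/dx[F] = ∂F/∂x + (∂F/∂y)·y' = 0, solve for y':
  (∂F/∂y)·y' = -∂F/∂x
  dy/dx = -(∂F/∂x)/(∂F/∂y) = -(x/2)/(y/32) = -16x/y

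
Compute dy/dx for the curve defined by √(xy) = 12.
Apply d/dx to both sides, remembering that y depends on x. Each occurrence of y therefore brings in a y' = dy/dx via the chain rule.

With F(x, y) equal to the left-hand side minus the right, differentiate F term by term:
  d/dx[√(xy)] = √(xy)(x·y'/2 + y/2)/(xy)
  d/dx[-12] = 0
Adding these up, d/dx[F] = 0 becomes
  (√(xy)/(2x)) + (√(xy)/(2y))·y' = 0,
so isolating y',
  dy/dx = -(√(xy)/(2x))/(√(xy)/(2y)) = -y/x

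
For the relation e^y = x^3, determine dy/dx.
Apply d/dx to both sides, remembering that y depends on x. Each occurrence of y therefore brings in a y' = dy/dx via the chain rule.

With F(x, y) equal to the left-hand side minus the right, differentiate F term by term:
  d/dx[-x^3] = -3x^2
  d/dx[e^(y)] = y'·e^(y)
Adding these up, d/dx[F] = 0 becomes
  (-3x^2) + (e^(y))·y' = 0,
so isolating y',
  dy/dx = -(-3x^2)/(e^(y)) = 3x^2e^(-y)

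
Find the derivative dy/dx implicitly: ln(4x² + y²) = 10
Apply d/dx to both sides, remembering that y depends on x. Each occurrence of y therefore brings in a y' = dy/dx via the chain rule.

With F(x, y) equal to the left-hand side minus the right, differentiate F term by term:
  d/dx[ln(4x^2 + y^2)] = (8x + 2y·y')/(4x^2 + y^2)
  d/dx[-10] = 0
Adding these up, d/dx[F] = 0 becomes
  (8x/(4x^2 + y^2)) + (2y/(4x^2 + y^2))·y' = 0,
so isolating y',
  dy/dx = -(8x/(4x^2 + y^2))/(2y/(4x^2 + y^2)) = -4x/y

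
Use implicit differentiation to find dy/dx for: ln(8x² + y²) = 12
Apply d/dx to both sides, remembering that y depends on x. Each occurrence of y therefore brings in a y' = dy/dx via the chain rule.

With F(x, y) equal to the left-hand side minus the right, differentiate F term by term:
  d/dx[ln(8x^2 + y^2)] = (16x + 2y·y')/(8x^2 + y^2)
  d/dx[-12] = 0
Adding these up, d/dx[F] = 0 becomes
  (16x/(8x^2 + y^2)) + (2y/(8x^2 + y^2))·y' = 0,
so isolating y',
  dy/dx = -(16x/(8x^2 + y^2))/(2y/(8x^2 + y^2)) = -8x/y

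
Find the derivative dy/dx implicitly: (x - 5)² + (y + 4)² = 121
Take d/dx of both sides. Since y is implicitly a function of x, the chain rule attaches a y' = dy/dx factor whenever we differentiate through y.

Set F(x, y) = (left side) − (right side), so the curve is F = 0. Differentiating each term of F:
  d/dx[(x - 5)^2] = 2x - 10
  d/dx[(y + 4)^2] = 2·y'(y + 4)
  d/dx[-121] = 0

Collecting, the y'-free part is the partial derivative in x and the y' coefficient is the partial derivative in y:
  ∂F/∂x = 2x - 10
  ∂F/∂y = 2y + 8

so d/dx[F(x, y(x))] = ∂F/∂x + (∂F/∂y)·y' = 0. Rearranging,
  dy/dx = -(∂F/∂x)/(∂F/∂y) = -(2x - 10)/(2y + 8) = (5 - x)/(y + 4)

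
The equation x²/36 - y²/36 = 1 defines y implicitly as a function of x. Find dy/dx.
Differentiate the relation implicitly: treat y = y(x) and apply the chain rule, so every y-derivative picks up a y' = dy/dx factor.

With everything moved to the left-hand side, differentiate term by term:
  d/dx[x^2/36] = x/18
  d/dx[-y^2/36] = -y·y'/18
  d/dx[-1] = 0

Separating the contributions that come from x directly and those that come through y:
  without y':      x/18
  multiplying y':  -y/18

so (x/18) + (-y/18)·y' = 0, and therefore
  dy/dx = -(x/18)/(-y/18) = x/y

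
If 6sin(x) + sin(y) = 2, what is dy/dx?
Differentiate both sides with respect to x, treating y as y(x). By the chain rule, any term containing y contributes a factor of y' = dy/dx when we differentiate it.

Move every term to one side and write the relation as F(x, y) = 0. Term by term,
  d/dx[6sin(x)] = 6cos(x)
  d/dx[sin(y)] = y'·cos(y)
  d/dx[-2] = 0

The pieces without y' make up ∂F/∂x and the coefficient of y' is ∂F/∂y:
  ∂F/∂x = 6cos(x),
  ∂F/∂y = cos(y).

Since d/dx[F] = ∂F/∂x + (∂F/∂y)·y' = 0, solve for y':
  (∂F/∂y)·y' = -∂F/∂x
  dy/dx = -(∂F/∂x)/(∂F/∂y) = -(6cos(x))/(cos(y)) = -6cos(x)/cos(y)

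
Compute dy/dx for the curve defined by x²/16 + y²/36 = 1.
Take d/dx of both sides. Since y is implicitly a function of x, the chain rule attaches a y' = dy/dx factor whenever we differentiate through y.

Set F(x, y) = (left side) − (right side), so the curve is F = 0. Differentiating each term of F:
  d/dx[x^2/16] = x/8
  d/dx[y^2/36] = y·y'/18
  d/dx[-1] = 0

Collecting, the y'-free part is the partial derivative in x and the y' coefficient is the partial derivative in y:
  ∂F/∂x = x/8
  ∂F/∂y = y/18

so d/dx[F(x, y(x))] = ∂F/∂x + (∂F/∂y)·y' = 0. Rearranging,
  dy/dx = -(∂F/∂x)/(∂F/∂y) = -(x/8)/(y/18) = -9x/(4y)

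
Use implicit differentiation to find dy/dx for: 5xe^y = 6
Differentiate the relation implicitly: treat y = y(x) and apply the chain rule, so every y-derivative picks up a y' = dy/dx factor.

With everything moved to the left-hand side, differentiate term by term:
  d/dx[5x·e^(y)] = 5x·y'·e^(y) + 5e^(y)
  d/dx[-6] = 0

Separating the contributions that come from x directly and those that come through y:
  without y':      5e^(y)
  multiplying y':  5x·e^(y)

so (5e^(y)) + (5x·e^(y))·y' = 0, and therefore
  dy/dx = -(5e^(y))/(5x·e^(y)) = -1/x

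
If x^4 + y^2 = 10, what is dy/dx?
Differentiate both sides with respect to x, treating y as y(x). By the chain rule, any term containing y contributes a factor of y' = dy/dx when we differentiate it.

Move every term to one side and write the relation as F(x, y) = 0. Term by term,
  d/dx[x^4] = 4x^3
  d/dx[y^2] = 2y·y'
  d/dx[-10] = 0

The pieces without y' make up ∂F/∂x and the coefficient of y' is ∂F/∂y:
  ∂F/∂x = 4x^3,
  ∂F/∂y = 2y.

Since d/dx[F] = ∂F/∂x + (∂F/∂y)·y' = 0, solve for y':
  (∂F/∂y)·y' = -∂F/∂x
  dy/dx = -(∂F/∂x)/(∂F/∂y) = -(4x^3)/(2y) = -2x^3/y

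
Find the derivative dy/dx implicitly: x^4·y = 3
Apply d/dx to both sides, remembering that y depends on x. Each occurrence of y therefore brings in a y' = dy/dx via the chain rule.

With F(x, y) equal to the left-hand side minus the right, differentiate F term by term:
  d/dx[x^4y] = x^4·y' + 4x^3y
  d/dx[-3] = 0
Adding these up, d/dx[F] = 0 becomes
  (4x^3y) + (x^4)·y' = 0,
so isolating y',
  dy/dx = -(4x^3y)/(x^4) = -4y/x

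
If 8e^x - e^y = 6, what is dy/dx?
Apply d/dx to both sides, remembering that y depends on x. Each occurrence of y therefore brings in a y' = dy/dx via the chain rule.

With F(x, y) equal to the left-hand side minus the right, differentiate F term by term:
  d/dx[8e^(x)] = 8e^(x)
  d/dx[-e^(y)] = -y'·e^(y)
  d/dx[-6] = 0
Adding these up, d/dx[F] = 0 becomes
  (8e^(x)) + (-e^(y))·y' = 0,
so isolating y',
  dy/dx = -(8e^(x))/(-e^(y)) = 8e^(x - y)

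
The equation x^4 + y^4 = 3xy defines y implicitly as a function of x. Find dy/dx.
Differentiate the relation implicitly: treat y = y(x) and apply the chain rule, so every y-derivative picks up a y' = dy/dx factor.

With everything moved to the left-hand side, differentiate term by term:
  d/dx[x^4] = 4x^3
  d/dx[-3xy] = -3x·y' - 3y
  d/dx[y^4] = 4y^3·y'

Separating the contributions that come from x directly and those that come through y:
  without y':      4x^3 - 3y
  multiplying y':  -3x + 4y^3

so (4x^3 - 3y) + (-3x + 4y^3)·y' = 0, and therefore
  dy/dx = -(4x^3 - 3y)/(-3x + 4y^3) = (4x^3 - 3y)/(3x - 4y^3)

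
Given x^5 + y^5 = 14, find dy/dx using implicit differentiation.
Differentiate the relation implicitly: treat y = y(x) and apply the chain rule, so every y-derivative picks up a y' = dy/dx factor.

With everything moved to the left-hand side, differentiate term by term:
  d/dx[x^5] = 5x^4
  d/dx[y^5] = 5y^4·y'
  d/dx[-14] = 0

Separating the contributions that come from x directly and those that come through y:
  without y':      5x^4
  multiplying y':  5y^4

so (5x^4) + (5y^4)·y' = 0, and therefore
  dy/dx = -(5x^4)/(5y^4) = -x^4/y^4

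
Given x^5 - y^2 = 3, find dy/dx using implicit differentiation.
Take d/dx of both sides. Since y is implicitly a function of x, the chain rule attaches a y' = dy/dx factor whenever we differentiate through y.

Set F(x, y) = (left side) − (right side), so the curve is F = 0. Differentiating each term of F:
  d/dx[x^5] = 5x^4
  d/dx[-y^2] = -2y·y'
  d/dx[-3] = 0

Collecting, the y'-free part is the partial derivative in x and the y' coefficient is the partial derivative in y:
  ∂F/∂x = 5x^4
  ∂F/∂y = -2y

so d/dx[F(x, y(x))] = ∂F/∂x + (∂F/∂y)·y' = 0. Rearranging,
  dy/dx = -(∂F/∂x)/(∂F/∂y) = -(5x^4)/(-2y) = 5x^4/(2y)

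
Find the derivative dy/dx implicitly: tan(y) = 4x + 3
Differentiate both sides with respect to x, treating y as y(x). By the chain rule, any term containing y contributes a factor of y' = dy/dx when we differentiate it.

Move every term to one side and write the relation as F(x, y) = 0. Term by term,
  d/dx[-4x] = -4
  d/dx[tan(y)] = y'(tan(y)^2 + 1)
  d/dx[-3] = 0

The pieces without y' make up ∂F/∂x and the coefficient of y' is ∂F/∂y:
  ∂F/∂x = -4,
  ∂F/∂y = tan(y)^2 + 1.

Since d/dx[F] = ∂F/∂x + (∂F/∂y)·y' = 0, solve for y':
  (∂F/∂y)·y' = -∂F/∂x
  dy/dx = -(∂F/∂x)/(∂F/∂y) = -(-4)/(tan(y)^2 + 1) = 4cos(y)^2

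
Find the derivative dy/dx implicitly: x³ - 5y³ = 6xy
Differentiate both sides with respect to x, treating y as y(x). By the chain rule, any term containing y contributes a factor of y' = dy/dx when we differentiate it.

Move every term to one side and write the relation as F(x, y) = 0. Term by term,
  d/dx[x^3] = 3x^2
  d/dx[-6xy] = -6x·y' - 6y
  d/dx[-5y^3] = -15y^2·y'

The pieces without y' make up ∂F/∂x and the coefficient of y' is ∂F/∂y:
  ∂F/∂x = 3x^2 - 6y,
  ∂F/∂y = -6x - 15y^2.

Since d/dx[F] = ∂F/∂x + (∂F/∂y)·y' = 0, solve for y':
  (∂F/∂y)·y' = -∂F/∂x
  dy/dx = -(∂F/∂x)/(∂F/∂y) = -(3x^2 - 6y)/(-6x - 15y^2) = (x^2 - 2y)/(2x + 5y^2)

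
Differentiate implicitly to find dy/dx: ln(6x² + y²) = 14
Differentiate the relation implicitly: treat y = y(x) and apply the chain rule, so every y-derivative picks up a y' = dy/dx factor.

With everything moved to the left-hand side, differentiate term by term:
  d/dx[ln(6x^2 + y^2)] = (12x + 2y·y')/(6x^2 + y^2)
  d/dx[-14] = 0

Separating the contributions that come from x directly and those that come through y:
  without y':      12x/(6x^2 + y^2)
  multiplying y':  2y/(6x^2 + y^2)

so (12x/(6x^2 + y^2)) + (2y/(6x^2 + y^2))·y' = 0, and therefore
  dy/dx = -(12x/(6x^2 + y^2))/(2y/(6x^2 + y^2)) = -6x/y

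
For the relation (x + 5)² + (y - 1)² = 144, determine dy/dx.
Take d/dx of both sides. Since y is implicitly a function of x, the chain rule attaches a y' = dy/dx factor whenever we differentiate through y.

Set F(x, y) = (left side) − (right side), so the curve is F = 0. Differentiating each term of F:
  d/dx[(x + 5)^2] = 2x + 10
  d/dx[(y - 1)^2] = 2·y'(y - 1)
  d/dx[-144] = 0

Collecting, the y'-free part is the partial derivative in x and the y' coefficient is the partial derivative in y:
  ∂F/∂x = 2x + 10
  ∂F/∂y = 2y - 2

so d/dx[F(x, y(x))] = ∂F/∂x + (∂F/∂y)·y' = 0. Rearranging,
  dy/dx = -(∂F/∂x)/(∂F/∂y) = -(2x + 10)/(2y - 2) = (-x - 5)/(y - 1)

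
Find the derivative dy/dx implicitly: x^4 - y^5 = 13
Differentiate the relation implicitly: treat y = y(x) and apply the chain rule, so every y-derivative picks up a y' = dy/dx factor.

With everything moved to the left-hand side, differentiate term by term:
  d/dx[x^4] = 4x^3
  d/dx[-y^5] = -5y^4·y'
  d/dx[-13] = 0

Separating the contributions that come from x directly and those that come through y:
  without y':      4x^3
  multiplying y':  -5y^4

so (4x^3) + (-5y^4)·y' = 0, and therefore
  dy/dx = -(4x^3)/(-5y^4) = 4x^3/(5y^4)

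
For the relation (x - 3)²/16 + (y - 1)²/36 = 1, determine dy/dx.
Apply d/dx to both sides, remembering that y depends on x. Each occurrence of y therefore brings in a y' = dy/dx via the chain rule.

With F(x, y) equal to the left-hand side minus the right, differentiate F term by term:
  d/dx[(x - 3)^2/16] = x/8 - 3/8
  d/dx[(y - 1)^2/36] = y'(y - 1)/18
  d/dx[-1] = 0
Adding these up, d/dx[F] = 0 becomes
  (x/8 - 3/8) + (y/18 - 1/18)·y' = 0,
so isolating y',
  dy/dx = -(x/8 - 3/8)/(y/18 - 1/18)
        = -((x - 3)/8)/((y - 1)/18) = 9(3 - x)/(4(y - 1))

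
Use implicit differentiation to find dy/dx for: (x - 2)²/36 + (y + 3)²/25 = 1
Apply d/dx to both sides, remembering that y depends on x. Each occurrence of y therefore brings in a y' = dy/dx via the chain rule.

With F(x, y) equal to the left-hand side minus the right, differentiate F term by term:
  d/dx[(x - 2)^2/36] = x/18 - 1/9
  d/dx[(y + 3)^2/25] = 2·y'(y + 3)/25
  d/dx[-1] = 0
Adding these up, d/dx[F] = 0 becomes
  (x/18 - 1/9) + (2y/25 + 6/25)·y' = 0,
so isolating y',
  dy/dx = -(x/18 - 1/9)/(2y/25 + 6/25)
        = -((x - 2)/18)/(2(y + 3)/25) = 25(2 - x)/(36(y + 3))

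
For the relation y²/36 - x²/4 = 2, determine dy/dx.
Take d/dx of both sides. Since y is implicitly a function of x, the chain rule attaches a y' = dy/dx factor whenever we differentiate through y.

Set F(x, y) = (left side) − (right side), so the curve is F = 0. Differentiating each term of F:
  d/dx[-x^2/4] = -x/2
  d/dx[y^2/36] = y·y'/18
  d/dx[-2] = 0

Collecting, the y'-free part is the partial derivative in x and the y' coefficient is the partial derivative in y:
  ∂F/∂x = -x/2
  ∂F/∂y = y/18

so d/dx[F(x, y(x))] = ∂F/∂x + (∂F/∂y)·y' = 0. Rearranging,
  dy/dx = -(∂F/∂x)/(∂F/∂y) = -(-x/2)/(y/18) = 9x/y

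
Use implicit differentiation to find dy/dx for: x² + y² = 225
Differentiate the relation implicitly: treat y = y(x) and apply the chain rule, so every y-derivative picks up a y' = dy/dx factor.

With everything moved to the left-hand side, differentiate term by term:
  d/dx[x^2] = 2x
  d/dx[y^2] = 2y·y'
  d/dx[-225] = 0

Separating the contributions that come from x directly and those that come through y:
  without y':      2x
  multiplying y':  2y

so (2x) + (2y)·y' = 0, and therefore
  dy/dx = -(2x)/(2y) = -x/y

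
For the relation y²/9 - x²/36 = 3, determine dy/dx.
Differentiate both sides with respect to x, treating y as y(x). By the chain rule, any term containing y contributes a factor of y' = dy/dx when we differentiate it.

Move every term to one side and write the relation as F(x, y) = 0. Term by term,
  d/dx[-x^2/36] = -x/18
  d/dx[y^2/9] = 2y·y'/9
  d/dx[-3] = 0

The pieces without y' make up ∂F/∂x and the coefficient of y' is ∂F/∂y:
  ∂F/∂x = -x/18,
  ∂F/∂y = 2y/9.

Since d/dx[F] = ∂F/∂x + (∂F/∂y)·y' = 0, solve for y':
  (∂F/∂y)·y' = -∂F/∂x
  dy/dx = -(∂F/∂x)/(∂F/∂y) = -(-x/18)/(2y/9) = x/(4y)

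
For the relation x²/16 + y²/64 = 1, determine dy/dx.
Apply d/dx to both sides, remembering that y depends on x. Each occurrence of y therefore brings in a y' = dy/dx via the chain rule.

With F(x, y) equal to the left-hand side minus the right, differentiate F term by term:
  d/dx[x^2/16] = x/8
  d/dx[y^2/64] = y·y'/32
  d/dx[-1] = 0
Adding these up, d/dx[F] = 0 becomes
  (x/8) + (y/32)·y' = 0,
so isolating y',
  dy/dx = -(x/8)/(y/32) = -4x/y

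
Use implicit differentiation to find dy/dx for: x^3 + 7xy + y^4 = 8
Differentiate both sides with respect to x, treating y as y(x). By the chain rule, any term containing y contributes a factor of y' = dy/dx when we differentiate it.

Move every term to one side and write the relation as F(x, y) = 0. Term by term,
  d/dx[x^3] = 3x^2
  d/dx[7xy] = 7x·y' + 7y
  d/dx[y^4] = 4y^3·y'
  d/dx[-8] = 0

The pieces without y' make up ∂F/∂x and the coefficient of y' is ∂F/∂y:
  ∂F/∂x = 3x^2 + 7y,
  ∂F/∂y = 7x + 4y^3.

Since d/dx[F] = ∂F/∂x + (∂F/∂y)·y' = 0, solve for y':
  (∂F/∂y)·y' = -∂F/∂x
  dy/dx = -(∂F/∂x)/(∂F/∂y) = -(3x^2 + 7y)/(7x + 4y^3) = (-3x^2 - 7y)/(7x + 4y^3)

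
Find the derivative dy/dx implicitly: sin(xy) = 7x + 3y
Apply d/dx to both sides, remembering that y depends on x. Each occurrence of y therefore brings in a y' = dy/dx via the chain rule.

With F(x, y) equal to the left-hand side minus the right, differentiate F term by term:
  d/dx[-7x] = -7
  d/dx[-3y] = -3·y'
  d/dx[sin(xy)] = (x·y' + y)·cos(xy)
Adding these up, d/dx[F] = 0 becomes
  (y·cos(xy) - 7) + (x·cos(xy) - 3)·y' = 0,
so isolating y',
  dy/dx = -(y·cos(xy) - 7)/(x·cos(xy) - 3) = (-y·cos(xy) + 7)/(x·cos(xy) - 3)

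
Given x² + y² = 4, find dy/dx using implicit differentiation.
Take d/dx of both sides. Since y is implicitly a function of x, the chain rule attaches a y' = dy/dx factor whenever we differentiate through y.

Set F(x, y) = (left side) − (right side), so the curve is F = 0. Differentiating each term of F:
  d/dx[x^2] = 2x
  d/dx[y^2] = 2y·y'
  d/dx[-4] = 0

Collecting, the y'-free part is the partial derivative in x and the y' coefficient is the partial derivative in y:
  ∂F/∂x = 2x
  ∂F/∂y = 2y

so d/dx[F(x, y(x))] = ∂F/∂x + (∂F/∂y)·y' = 0. Rearranging,
  dy/dx = -(∂F/∂x)/(∂F/∂y) = -(2x)/(2y) = -x/y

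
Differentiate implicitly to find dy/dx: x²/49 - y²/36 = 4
Differentiate both sides with respect to x, treating y as y(x). By the chain rule, any term containing y contributes a factor of y' = dy/dx when we differentiate it.

Move every term to one side and write the relation as F(x, y) = 0. Term by term,
  d/dx[x^2/49] = 2x/49
  d/dx[-y^2/36] = -y·y'/18
  d/dx[-4] = 0

The pieces without y' make up ∂F/∂x and the coefficient of y' is ∂F/∂y:
  ∂F/∂x = 2x/49,
  ∂F/∂y = -y/18.

Since d/dx[F] = ∂F/∂x + (∂F/∂y)·y' = 0, solve for y':
  (∂F/∂y)·y' = -∂F/∂x
  dy/dx = -(∂F/∂x)/(∂F/∂y) = -(2x/49)/(-y/18) = 36x/(49y)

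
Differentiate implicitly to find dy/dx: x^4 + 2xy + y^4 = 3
Take d/dx of both sides. Since y is implicitly a function of x, the chain rule attaches a y' = dy/dx factor whenever we differentiate through y.

Set F(x, y) = (left side) − (right side), so the curve is F = 0. Differentiating each term of F:
  d/dx[x^4] = 4x^3
  d/dx[2xy] = 2x·y' + 2y
  d/dx[y^4] = 4y^3·y'
  d/dx[-3] = 0

Collecting, the y'-free part is the partial derivative in x and the y' coefficient is the partial derivative in y:
  ∂F/∂x = 4x^3 + 2y
  ∂F/∂y = 2x + 4y^3

so d/dx[F(x, y(x))] = ∂F/∂x + (∂F/∂y)·y' = 0. Rearranging,
  dy/dx = -(∂F/∂x)/(∂F/∂y) = -(4x^3 + 2y)/(2x + 4y^3) = (-2x^3 - y)/(x + 2y^3)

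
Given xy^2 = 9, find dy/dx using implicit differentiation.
Take d/dx of both sides. Since y is implicitly a function of x, the chain rule attaches a y' = dy/dx factor whenever we differentiate through y.

Set F(x, y) = (left side) − (right side), so the curve is F = 0. Differentiating each term of F:
  d/dx[xy^2] = 2xy·y' + y^2
  d/dx[-9] = 0

Collecting, the y'-free part is the partial derivative in x and the y' coefficient is the partial derivative in y:
  ∂F/∂x = y^2
  ∂F/∂y = 2xy

so d/dx[F(x, y(x))] = ∂F/∂x + (∂F/∂y)·y' = 0. Rearranging,
  dy/dx = -(∂F/∂x)/(∂F/∂y) = -(y^2)/(2xy) = -y/(2x)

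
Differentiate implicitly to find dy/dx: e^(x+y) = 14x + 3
Differentiate the relation implicitly: treat y = y(x) and apply the chain rule, so every y-derivative picks up a y' = dy/dx factor.

With everything moved to the left-hand side, differentiate term by term:
  d/dx[-14x] = -14
  d/dx[e^(x + y)] = (y' + 1)·e^(x + y)
  d/dx[-3] = 0

Separating the contributions that come from x directly and those that come through y:
  without y':      e^(x + y) - 14
  multiplying y':  e^(x + y)

so (e^(x + y) - 14) + (e^(x + y))·y' = 0, and therefore
  dy/dx = -(e^(x + y) - 14)/(e^(x + y)) = 14e^(-x - y) - 1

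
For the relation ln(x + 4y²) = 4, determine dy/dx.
Differentiate both sides with respect to x, treating y as y(x). By the chain rule, any term containing y contributes a factor of y' = dy/dx when we differentiate it.

Move every term to one side and write the relation as F(x, y) = 0. Term by term,
  d/dx[ln(x + 4y^2)] = (8y·y' + 1)/(x + 4y^2)
  d/dx[-4] = 0

The pieces without y' make up ∂F/∂x and the coefficient of y' is ∂F/∂y:
  ∂F/∂x = 1/(x + 4y^2),
  ∂F/∂y = 8y/(x + 4y^2).

Since d/dx[F] = ∂F/∂x + (∂F/∂y)·y' = 0, solve for y':
  (∂F/∂y)·y' = -∂F/∂x
  dy/dx = -(∂F/∂x)/(∂F/∂y) = -(1/(x + 4y^2))/(8y/(x + 4y^2)) = -1/(8y)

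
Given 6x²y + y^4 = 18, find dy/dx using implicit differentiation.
Apply d/dx to both sides, remembering that y depends on x. Each occurrence of y therefore brings in a y' = dy/dx via the chain rule.

With F(x, y) equal to the left-hand side minus the right, differentiate F term by term:
  d/dx[6x^2y] = 6x^2·y' + 12xy
  d/dx[y^4] = 4y^3·y'
  d/dx[-18] = 0
Adding these up, d/dx[F] = 0 becomes
  (12xy) + (6x^2 + 4y^3)·y' = 0,
so isolating y',
  dy/dx = -(12xy)/(6x^2 + 4y^3) = -6xy/(3x^2 + 2y^3)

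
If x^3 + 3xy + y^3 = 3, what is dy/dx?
Take d/dx of both sides. Since y is implicitly a function of x, the chain rule attaches a y' = dy/dx factor whenever we differentiate through y.

Set F(x, y) = (left side) − (right side), so the curve is F = 0. Differentiating each term of F:
  d/dx[x^3] = 3x^2
  d/dx[3xy] = 3x·y' + 3y
  d/dx[y^3] = 3y^2·y'
  d/dx[-3] = 0

Collecting, the y'-free part is the partial derivative in x and the y' coefficient is the partial derivative in y:
  ∂F/∂x = 3x^2 + 3y
  ∂F/∂y = 3x + 3y^2

so d/dx[F(x, y(x))] = ∂F/∂x + (∂F/∂y)·y' = 0. Rearranging,
  dy/dx = -(∂F/∂x)/(∂F/∂y) = -(3x^2 + 3y)/(3x + 3y^2) = (-x^2 - y)/(x + y^2)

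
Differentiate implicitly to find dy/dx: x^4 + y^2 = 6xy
Differentiate both sides with respect to x, treating y as y(x). By the chain rule, any term containing y contributes a factor of y' = dy/dx when we differentiate it.

Move every term to one side and write the relation as F(x, y) = 0. Term by term,
  d/dx[x^4] = 4x^3
  d/dx[-6xy] = -6x·y' - 6y
  d/dx[y^2] = 2y·y'

The pieces without y' make up ∂F/∂x and the coefficient of y' is ∂F/∂y:
  ∂F/∂x = 4x^3 - 6y,
  ∂F/∂y = -6x + 2y.

Since d/dx[F] = ∂F/∂x + (∂F/∂y)·y' = 0, solve for y':
  (∂F/∂y)·y' = -∂F/∂x
  dy/dx = -(∂F/∂x)/(∂F/∂y) = -(4x^3 - 6y)/(-6x + 2y) = (2x^3 - 3y)/(3x - y)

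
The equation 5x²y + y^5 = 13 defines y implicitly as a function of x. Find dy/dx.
Take d/dx of both sides. Since y is implicitly a function of x, the chain rule attaches a y' = dy/dx factor whenever we differentiate through y.

Set F(x, y) = (left side) − (right side), so the curve is F = 0. Differentiating each term of F:
  d/dx[5x^2y] = 5x^2·y' + 10xy
  d/dx[y^5] = 5y^4·y'
  d/dx[-13] = 0

Collecting, the y'-free part is the partial derivative in x and the y' coefficient is the partial derivative in y:
  ∂F/∂x = 10xy
  ∂F/∂y = 5x^2 + 5y^4

so d/dx[F(x, y(x))] = ∂F/∂x + (∂F/∂y)·y' = 0. Rearranging,
  dy/dx = -(∂F/∂x)/(∂F/∂y) = -(10xy)/(5x^2 + 5y^4) = -2xy/(x^2 + y^4)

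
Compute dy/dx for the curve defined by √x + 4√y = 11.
Take d/dx of both sides. Since y is implicitly a function of x, the chain rule attaches a y' = dy/dx factor whenever we differentiate through y.

Set F(x, y) = (left side) − (right side), so the curve is F = 0. Differentiating each term of F:
  d/dx[√(x)] = 1/(2√(x))
  d/dx[4√(y)] = 2·y'/√(y)
  d/dx[-11] = 0

Collecting, the y'-free part is the partial derivative in x and the y' coefficient is the partial derivative in y:
  ∂F/∂x = 1/(2√(x))
  ∂F/∂y = 2/√(y)

so d/dx[F(x, y(x))] = ∂F/∂x + (∂F/∂y)·y' = 0. Rearranging,
  dy/dx = -(∂F/∂x)/(∂F/∂y) = -(1/(2√(x)))/(2/√(y)) = -√(y)/(4√(x))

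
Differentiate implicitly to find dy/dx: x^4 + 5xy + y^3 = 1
Take d/dx of both sides. Since y is implicitly a function of x, the chain rule attaches a y' = dy/dx factor whenever we differentiate through y.

Set F(x, y) = (left side) − (right side), so the curve is F = 0. Differentiating each term of F:
  d/dx[x^4] = 4x^3
  d/dx[5xy] = 5x·y' + 5y
  d/dx[y^3] = 3y^2·y'
  d/dx[-1] = 0

Collecting, the y'-free part is the partial derivative in x and the y' coefficient is the partial derivative in y:
  ∂F/∂x = 4x^3 + 5y
  ∂F/∂y = 5x + 3y^2

so d/dx[F(x, y(x))] = ∂F/∂x + (∂F/∂y)·y' = 0. Rearranging,
  dy/dx = -(∂F/∂x)/(∂F/∂y) = -(4x^3 + 5y)/(5x + 3y^2) = (-4x^3 - 5y)/(5x + 3y^2)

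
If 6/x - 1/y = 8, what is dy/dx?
Apply d/dx to both sides, remembering that y depends on x. Each occurrence of y therefore brings in a y' = dy/dx via the chain rule.

With F(x, y) equal to the left-hand side minus the right, differentiate F term by term:
  d/dx[-1/y] = y'/y^2
  d/dx[6/x] = -6/x^2
  d/dx[-8] = 0
Adding these up, d/dx[F] = 0 becomes
  (-6/x^2) + (y^(-2))·y' = 0,
so isolating y',
  dy/dx = -(-6/x^2)/(y^(-2)) = 6y^2/x^2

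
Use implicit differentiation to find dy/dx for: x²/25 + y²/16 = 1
Take d/dx of both sides. Since y is implicitly a function of x, the chain rule attaches a y' = dy/dx factor whenever we differentiate through y.

Set F(x, y) = (left side) − (right side), so the curve is F = 0. Differentiating each term of F:
  d/dx[x^2/25] = 2x/25
  d/dx[y^2/16] = y·y'/8
  d/dx[-1] = 0

Collecting, the y'-free part is the partial derivative in x and the y' coefficient is the partial derivative in y:
  ∂F/∂x = 2x/25
  ∂F/∂y = y/8

so d/dx[F(x, y(x))] = ∂F/∂x + (∂F/∂y)·y' = 0. Rearranging,
  dy/dx = -(∂F/∂x)/(∂F/∂y) = -(2x/25)/(y/8) = -16x/(25y)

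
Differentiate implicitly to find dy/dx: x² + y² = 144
Take d/dx of both sides. Since y is implicitly a function of x, the chain rule attaches a y' = dy/dx factor whenever we differentiate through y.

Set F(x, y) = (left side) − (right side), so the curve is F = 0. Differentiating each term of F:
  d/dx[x^2] = 2x
  d/dx[y^2] = 2y·y'
  d/dx[-144] = 0

Collecting, the y'-free part is the partial derivative in x and the y' coefficient is the partial derivative in y:
  ∂F/∂x = 2x
  ∂F/∂y = 2y

so d/dx[F(x, y(x))] = ∂F/∂x + (∂F/∂y)·y' = 0. Rearranging,
  dy/dx = -(∂F/∂x)/(∂F/∂y) = -(2x)/(2y) = -x/y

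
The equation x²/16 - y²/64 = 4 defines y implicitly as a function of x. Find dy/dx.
Differentiate the relation implicitly: treat y = y(x) and apply the chain rule, so every y-derivative picks up a y' = dy/dx factor.

With everything moved to the left-hand side, differentiate term by term:
  d/dx[x^2/16] = x/8
  d/dx[-y^2/64] = -y·y'/32
  d/dx[-4] = 0

Separating the contributions that come from x directly and those that come through y:
  without y':      x/8
  multiplying y':  -y/32

so (x/8) + (-y/32)·y' = 0, and therefore
  dy/dx = -(x/8)/(-y/32) = 4x/y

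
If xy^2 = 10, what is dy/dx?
Differentiate the relation implicitly: treat y = y(x) and apply the chain rule, so every y-derivative picks up a y' = dy/dx factor.

With everything moved to the left-hand side, differentiate term by term:
  d/dx[xy^2] = 2xy·y' + y^2
  d/dx[-10] = 0

Separating the contributions that come from x directly and those that come through y:
  without y':      y^2
  multiplying y':  2xy

so (y^2) + (2xy)·y' = 0, and therefore
  dy/dx = -(y^2)/(2xy) = -y/(2x)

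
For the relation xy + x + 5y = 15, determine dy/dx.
Differentiate the relation implicitly: treat y = y(x) and apply the chain rule, so every y-derivative picks up a y' = dy/dx factor.

With everything moved to the left-hand side, differentiate term by term:
  d/dx[xy] = x·y' + y
  d/dx[x] = 1
  d/dx[5y] = 5·y'
  d/dx[-15] = 0

Separating the contributions that come from x directly and those that come through y:
  without y':      y + 1
  multiplying y':  x + 5

so (y + 1) + (x + 5)·y' = 0, and therefore
  dy/dx = -(y + 1)/(x + 5) = (-y - 1)/(x + 5)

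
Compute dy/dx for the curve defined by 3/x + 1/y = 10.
Apply d/dx to both sides, remembering that y depends on x. Each occurrence of y therefore brings in a y' = dy/dx via the chain rule.

With F(x, y) equal to the left-hand side minus the right, differentiate F term by term:
  d/dx[1/y] = -y'/y^2
  d/dx[3/x] = -3/x^2
  d/dx[-10] = 0
Adding these up, d/dx[F] = 0 becomes
  (-3/x^2) + (-1/y^2)·y' = 0,
so isolating y',
  dy/dx = -(-3/x^2)/(-1/y^2) = -3y^2/x^2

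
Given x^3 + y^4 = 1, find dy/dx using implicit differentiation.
Take d/dx of both sides. Since y is implicitly a function of x, the chain rule attaches a y' = dy/dx factor whenever we differentiate through y.

Set F(x, y) = (left side) − (right side), so the curve is F = 0. Differentiating each term of F:
  d/dx[x^3] = 3x^2
  d/dx[y^4] = 4y^3·y'
  d/dx[-1] = 0

Collecting, the y'-free part is the partial derivative in x and the y' coefficient is the partial derivative in y:
  ∂F/∂x = 3x^2
  ∂F/∂y = 4y^3

so d/dx[F(x, y(x))] = ∂F/∂x + (∂F/∂y)·y' = 0. Rearranging,
  dy/dx = -(∂F/∂x)/(∂F/∂y) = -(3x^2)/(4y^3) = -3x^2/(4y^3)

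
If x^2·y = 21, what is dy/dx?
Apply d/dx to both sides, remembering that y depends on x. Each occurrence of y therefore brings in a y' = dy/dx via the chain rule.

With F(x, y) equal to the left-hand side minus the right, differentiate F term by term:
  d/dx[x^2y] = x^2·y' + 2xy
  d/dx[-21] = 0
Adding these up, d/dx[F] = 0 becomes
  (2xy) + (x^2)·y' = 0,
so isolating y',
  dy/dx = -(2xy)/(x^2) = -2y/x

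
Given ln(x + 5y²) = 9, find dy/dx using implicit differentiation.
Apply d/dx to both sides, remembering that y depends on x. Each occurrence of y therefore brings in a y' = dy/dx via the chain rule.

With F(x, y) equal to the left-hand side minus the right, differentiate F term by term:
  d/dx[ln(x + 5y^2)] = (10y·y' + 1)/(x + 5y^2)
  d/dx[-9] = 0
Adding these up, d/dx[F] = 0 becomes
  (1/(x + 5y^2)) + (10y/(x + 5y^2))·y' = 0,
so isolating y',
  dy/dx = -(1/(x + 5y^2))/(10y/(x + 5y^2)) = -1/(10y)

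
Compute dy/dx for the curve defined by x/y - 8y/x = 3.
Differentiate both sides with respect to x, treating y as y(x). By the chain rule, any term containing y contributes a factor of y' = dy/dx when we differentiate it.

Move every term to one side and write the relation as F(x, y) = 0. Term by term,
  d/dx[x/y] = -x·y'/y^2 + 1/y
  d/dx[-8y/x] = -8·y'/x + 8y/x^2
  d/dx[-3] = 0

The pieces without y' make up ∂F/∂x and the coefficient of y' is ∂F/∂y:
  ∂F/∂x = 1/y + 8y/x^2,
  ∂F/∂y = -x/y^2 - 8/x.

Since d/dx[F] = ∂F/∂x + (∂F/∂y)·y' = 0, solve for y':
  (∂F/∂y)·y' = -∂F/∂x
  dy/dx = -(∂F/∂x)/(∂F/∂y) = -(1/y + 8y/x^2)/(-x/y^2 - 8/x)
        = -((x^2 + 8y^2)/(x^2y))/(-(x^2 + 8y^2)/(xy^2)) = y/x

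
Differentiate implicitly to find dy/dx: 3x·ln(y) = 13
Take d/dx of both sides. Since y is implicitly a function of x, the chain rule attaches a y' = dy/dx factor whenever we differentiate through y.

Set F(x, y) = (left side) − (right side), so the curve is F = 0. Differentiating each term of F:
  d/dx[3x·ln(y)] = 3x·y'/y + 3ln(y)
  d/dx[-13] = 0

Collecting, the y'-free part is the partial derivative in x and the y' coefficient is the partial derivative in y:
  ∂F/∂x = 3ln(y)
  ∂F/∂y = 3x/y

so d/dx[F(x, y(x))] = ∂F/∂x + (∂F/∂y)·y' = 0. Rearranging,
  dy/dx = -(∂F/∂x)/(∂F/∂y) = -(3ln(y))/(3x/y) = -y·ln(y)/x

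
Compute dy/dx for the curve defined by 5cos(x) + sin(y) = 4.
Take d/dx of both sides. Since y is implicitly a function of x, the chain rule attaches a y' = dy/dx factor whenever we differentiate through y.

Set F(x, y) = (left side) − (right side), so the curve is F = 0. Differentiating each term of F:
  d/dx[sin(y)] = y'·cos(y)
  d/dx[5cos(x)] = -5sin(x)
  d/dx[-4] = 0

Collecting, the y'-free part is the partial derivative in x and the y' coefficient is the partial derivative in y:
  ∂F/∂x = -5sin(x)
  ∂F/∂y = cos(y)

so d/dx[F(x, y(x))] = ∂F/∂x + (∂F/∂y)·y' = 0. Rearranging,
  dy/dx = -(∂F/∂x)/(∂F/∂y) = -(-5sin(x))/(cos(y)) = 5sin(x)/cos(y)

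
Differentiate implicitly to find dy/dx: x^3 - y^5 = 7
Take d/dx of both sides. Since y is implicitly a function of x, the chain rule attaches a y' = dy/dx factor whenever we differentiate through y.

Set F(x, y) = (left side) − (right side), so the curve is F = 0. Differentiating each term of F:
  d/dx[x^3] = 3x^2
  d/dx[-y^5] = -5y^4·y'
  d/dx[-7] = 0

Collecting, the y'-free part is the partial derivative in x and the y' coefficient is the partial derivative in y:
  ∂F/∂x = 3x^2
  ∂F/∂y = -5y^4

so d/dx[F(x, y(x))] = ∂F/∂x + (∂F/∂y)·y' = 0. Rearranging,
  dy/dx = -(∂F/∂x)/(∂F/∂y) = -(3x^2)/(-5y^4) = 3x^2/(5y^4)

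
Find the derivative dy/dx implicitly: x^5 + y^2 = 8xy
Differentiate the relation implicitly: treat y = y(x) and apply the chain rule, so every y-derivative picks up a y' = dy/dx factor.

With everything moved to the left-hand side, differentiate term by term:
  d/dx[x^5] = 5x^4
  d/dx[-8xy] = -8x·y' - 8y
  d/dx[y^2] = 2y·y'

Separating the contributions that come from x directly and those that come through y:
  without y':      5x^4 - 8y
  multiplying y':  -8x + 2y

so (5x^4 - 8y) + (-8x + 2y)·y' = 0, and therefore
  dy/dx = -(5x^4 - 8y)/(-8x + 2y) = (5x^4 - 8y)/(2(4x - y))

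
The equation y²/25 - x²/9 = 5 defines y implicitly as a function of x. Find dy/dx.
Differentiate both sides with respect to x, treating y as y(x). By the chain rule, any term containing y contributes a factor of y' = dy/dx when we differentiate it.

Move every term to one side and write the relation as F(x, y) = 0. Term by term,
  d/dx[-x^2/9] = -2x/9
  d/dx[y^2/25] = 2y·y'/25
  d/dx[-5] = 0

The pieces without y' make up ∂F/∂x and the coefficient of y' is ∂F/∂y:
  ∂F/∂x = -2x/9,
  ∂F/∂y = 2y/25.

Since d/dx[F] = ∂F/∂x + (∂F/∂y)·y' = 0, solve for y':
  (∂F/∂y)·y' = -∂F/∂x
  dy/dx = -(∂F/∂x)/(∂F/∂y) = -(-2x/9)/(2y/25) = 25x/(9y)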